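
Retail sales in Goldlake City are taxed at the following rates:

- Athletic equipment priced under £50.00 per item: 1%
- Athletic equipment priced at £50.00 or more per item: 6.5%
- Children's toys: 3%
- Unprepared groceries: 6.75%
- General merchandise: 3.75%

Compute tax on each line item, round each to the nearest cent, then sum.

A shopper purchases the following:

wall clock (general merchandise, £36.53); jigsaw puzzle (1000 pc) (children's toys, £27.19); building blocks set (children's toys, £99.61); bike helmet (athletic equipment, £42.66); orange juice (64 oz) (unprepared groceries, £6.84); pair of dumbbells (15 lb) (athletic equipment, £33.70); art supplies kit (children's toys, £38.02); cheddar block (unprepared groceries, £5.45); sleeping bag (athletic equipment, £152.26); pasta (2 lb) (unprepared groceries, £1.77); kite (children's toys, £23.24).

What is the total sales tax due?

Wall clock £36.53: general merchandise → 3.75% → £1.37
Jigsaw puzzle (1000 pc) £27.19: children's toys → 3% → £0.82
Building blocks set £99.61: children's toys → 3% → £2.99
Bike helmet £42.66: athletic equipment, under £50.00 → 1% → £0.43
Orange juice (64 oz) £6.84: unprepared groceries → 6.75% → £0.46
Pair of dumbbells (15 lb) £33.70: athletic equipment, under £50.00 → 1% → £0.34
Art supplies kit £38.02: children's toys → 3% → £1.14
Cheddar block £5.45: unprepared groceries → 6.75% → £0.37
Sleeping bag £152.26: athletic equipment, £50.00 or more → 6.5% → £9.90
Pasta (2 lb) £1.77: unprepared groceries → 6.75% → £0.12
Kite £23.24: children's toys → 3% → £0.70
Total tax = £1.37 + £0.82 + £2.99 + £0.43 + £0.46 + £0.34 + £1.14 + £0.37 + £9.90 + £0.12 + £0.70 = £18.64

£18.64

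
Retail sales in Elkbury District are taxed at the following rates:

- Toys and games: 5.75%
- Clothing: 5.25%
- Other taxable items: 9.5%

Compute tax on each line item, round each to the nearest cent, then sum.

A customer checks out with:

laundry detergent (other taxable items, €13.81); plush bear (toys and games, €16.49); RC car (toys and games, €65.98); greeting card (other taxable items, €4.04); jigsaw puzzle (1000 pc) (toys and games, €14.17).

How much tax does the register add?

Laundry detergent €13.81: other taxable items → 9.5% → €1.31
Plush bear €16.49: toys and games → 5.75% → €0.95
RC car €65.98: toys and games → 5.75% → €3.79
Greeting card €4.04: other taxable items → 9.5% → €0.38
Jigsaw puzzle (1000 pc) €14.17: toys and games → 5.75% → €0.81
Total tax = €1.31 + €0.95 + €3.79 + €0.38 + €0.81 = €7.24

€7.24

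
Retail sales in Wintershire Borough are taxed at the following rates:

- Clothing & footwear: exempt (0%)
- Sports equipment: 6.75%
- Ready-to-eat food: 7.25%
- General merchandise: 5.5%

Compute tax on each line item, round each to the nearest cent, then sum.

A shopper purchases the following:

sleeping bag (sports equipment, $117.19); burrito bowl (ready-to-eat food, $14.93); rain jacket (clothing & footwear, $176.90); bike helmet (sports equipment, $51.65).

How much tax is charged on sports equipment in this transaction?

$11.40

Sleeping bag $117.19: sports equipment → 6.75% → $7.91
Bike helmet $51.65: sports equipment → 6.75% → $3.49
Tax on sports equipment = $7.91 + $3.49 = $11.40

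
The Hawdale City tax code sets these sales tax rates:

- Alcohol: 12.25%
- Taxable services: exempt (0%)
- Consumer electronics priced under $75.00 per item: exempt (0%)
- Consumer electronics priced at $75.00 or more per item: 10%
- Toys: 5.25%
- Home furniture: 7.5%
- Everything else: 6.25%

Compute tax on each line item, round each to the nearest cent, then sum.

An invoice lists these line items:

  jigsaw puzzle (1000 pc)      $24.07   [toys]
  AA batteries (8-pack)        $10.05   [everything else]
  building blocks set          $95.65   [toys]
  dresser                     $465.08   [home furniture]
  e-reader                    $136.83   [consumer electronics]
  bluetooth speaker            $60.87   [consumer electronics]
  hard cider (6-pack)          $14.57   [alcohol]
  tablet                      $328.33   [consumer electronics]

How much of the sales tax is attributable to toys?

$6.28

Jigsaw puzzle (1000 pc) $24.07: toys → 5.25% → $1.26
Building blocks set $95.65: toys → 5.25% → $5.02
Tax on toys = $1.26 + $5.02 = $6.28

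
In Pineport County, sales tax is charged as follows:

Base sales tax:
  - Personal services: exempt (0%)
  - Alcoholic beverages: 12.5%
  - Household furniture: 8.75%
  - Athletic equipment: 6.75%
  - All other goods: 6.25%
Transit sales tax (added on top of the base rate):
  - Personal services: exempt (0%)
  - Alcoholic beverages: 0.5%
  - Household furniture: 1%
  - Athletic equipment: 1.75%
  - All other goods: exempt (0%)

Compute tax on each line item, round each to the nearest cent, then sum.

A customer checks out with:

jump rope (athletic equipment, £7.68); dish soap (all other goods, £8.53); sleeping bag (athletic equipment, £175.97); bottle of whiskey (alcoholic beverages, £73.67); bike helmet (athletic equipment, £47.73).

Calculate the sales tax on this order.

Jump rope £7.68: athletic equipment → 6.75% + 1.75% transit = 8.5% → £0.65
Dish soap £8.53: all other goods → 6.25% + 0% transit = 6.25% → £0.53
Sleeping bag £175.97: athletic equipment → 6.75% + 1.75% transit = 8.5% → £14.96
Bottle of whiskey £73.67: alcoholic beverages → 12.5% + 0.5% transit = 13% → £9.58
Bike helmet £47.73: athletic equipment → 6.75% + 1.75% transit = 8.5% → £4.06
Total tax = £0.65 + £0.53 + £14.96 + £9.58 + £4.06 = £29.78

£29.78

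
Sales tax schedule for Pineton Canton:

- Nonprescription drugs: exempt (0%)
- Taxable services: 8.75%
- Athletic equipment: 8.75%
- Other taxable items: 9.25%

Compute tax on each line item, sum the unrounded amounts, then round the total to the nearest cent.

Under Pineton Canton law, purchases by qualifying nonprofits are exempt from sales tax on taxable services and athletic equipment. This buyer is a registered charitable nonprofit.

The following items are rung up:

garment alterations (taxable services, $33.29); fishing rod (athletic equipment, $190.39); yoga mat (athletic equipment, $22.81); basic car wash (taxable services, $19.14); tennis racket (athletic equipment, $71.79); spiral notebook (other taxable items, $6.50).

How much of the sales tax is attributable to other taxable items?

Spiral notebook $6.50: other taxable items → 9.25% → $0.60125
Tax on other taxable items: unrounded sum = $0.60125 → $0.60

$0.60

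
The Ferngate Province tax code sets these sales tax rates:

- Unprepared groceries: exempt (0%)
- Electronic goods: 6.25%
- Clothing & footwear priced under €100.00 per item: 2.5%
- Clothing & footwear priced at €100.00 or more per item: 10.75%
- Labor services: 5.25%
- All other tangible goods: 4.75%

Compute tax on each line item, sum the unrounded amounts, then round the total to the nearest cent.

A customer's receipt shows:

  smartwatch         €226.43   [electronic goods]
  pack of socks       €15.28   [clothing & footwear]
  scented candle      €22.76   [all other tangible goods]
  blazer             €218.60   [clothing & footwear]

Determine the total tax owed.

Smartwatch €226.43: electronic goods → 6.25% → €14.151875
Pack of socks €15.28: clothing & footwear, under €100.00 → 2.5% → €0.382
Scented candle €22.76: all other tangible goods → 4.75% → €1.0811
Blazer €218.60: clothing & footwear, €100.00 or more → 10.75% → €23.4995
Unrounded tax sum = €39.114475 → €39.11

€39.11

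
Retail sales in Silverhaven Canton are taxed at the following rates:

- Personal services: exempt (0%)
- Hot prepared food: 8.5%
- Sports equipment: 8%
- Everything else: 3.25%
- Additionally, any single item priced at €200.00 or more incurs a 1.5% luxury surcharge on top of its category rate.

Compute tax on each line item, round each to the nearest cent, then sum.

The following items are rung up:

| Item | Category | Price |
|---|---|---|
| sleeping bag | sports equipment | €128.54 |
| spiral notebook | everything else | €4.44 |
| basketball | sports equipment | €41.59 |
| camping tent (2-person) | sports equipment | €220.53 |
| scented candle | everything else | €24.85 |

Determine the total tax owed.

€35.51

Sleeping bag €128.54: sports equipment → 8% → €10.28
Spiral notebook €4.44: everything else → 3.25% → €0.14
Basketball €41.59: sports equipment → 8% → €3.33
Camping tent (2-person) €220.53: sports equipment → 8% + 1.5% surcharge = 9.5% → €20.95
Scented candle €24.85: everything else → 3.25% → €0.81
Total tax = €10.28 + €0.14 + €3.33 + €20.95 + €0.81 = €35.51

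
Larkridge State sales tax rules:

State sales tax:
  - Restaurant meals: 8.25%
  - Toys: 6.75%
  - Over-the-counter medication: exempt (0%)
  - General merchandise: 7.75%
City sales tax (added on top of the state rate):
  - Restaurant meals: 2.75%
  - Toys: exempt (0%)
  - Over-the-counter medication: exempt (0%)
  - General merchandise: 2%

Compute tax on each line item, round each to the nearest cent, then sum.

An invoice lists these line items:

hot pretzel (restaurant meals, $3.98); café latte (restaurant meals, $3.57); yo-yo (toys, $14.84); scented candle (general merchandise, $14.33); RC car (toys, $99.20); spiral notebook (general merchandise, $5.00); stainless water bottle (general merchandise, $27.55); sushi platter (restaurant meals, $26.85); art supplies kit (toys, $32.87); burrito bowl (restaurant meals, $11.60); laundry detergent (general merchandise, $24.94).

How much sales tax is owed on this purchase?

$21.99

Hot pretzel $3.98: restaurant meals → 8.25% + 2.75% city = 11% → $0.44
Café latte $3.57: restaurant meals → 8.25% + 2.75% city = 11% → $0.39
Yo-yo $14.84: toys → 6.75% + 0% city = 6.75% → $1.00
Scented candle $14.33: general merchandise → 7.75% + 2% city = 9.75% → $1.40
RC car $99.20: toys → 6.75% + 0% city = 6.75% → $6.70
Spiral notebook $5.00: general merchandise → 7.75% + 2% city = 9.75% → $0.49
Stainless water bottle $27.55: general merchandise → 7.75% + 2% city = 9.75% → $2.69
Sushi platter $26.85: restaurant meals → 8.25% + 2.75% city = 11% → $2.95
Art supplies kit $32.87: toys → 6.75% + 0% city = 6.75% → $2.22
Burrito bowl $11.60: restaurant meals → 8.25% + 2.75% city = 11% → $1.28
Laundry detergent $24.94: general merchandise → 7.75% + 2% city = 9.75% → $2.43
Total tax = $0.44 + $0.39 + $1.00 + $1.40 + $6.70 + $0.49 + $2.69 + $2.95 + $2.22 + $1.28 + $2.43 = $21.99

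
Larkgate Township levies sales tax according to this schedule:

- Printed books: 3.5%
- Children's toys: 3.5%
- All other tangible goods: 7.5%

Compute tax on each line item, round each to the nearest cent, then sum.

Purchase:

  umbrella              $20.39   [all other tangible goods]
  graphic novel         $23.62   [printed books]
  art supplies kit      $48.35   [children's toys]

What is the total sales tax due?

Umbrella $20.39: all other tangible goods → 7.5% → $1.53
Graphic novel $23.62: printed books → 3.5% → $0.83
Art supplies kit $48.35: children's toys → 3.5% → $1.69
Total tax = $1.53 + $0.83 + $1.69 = $4.05

$4.05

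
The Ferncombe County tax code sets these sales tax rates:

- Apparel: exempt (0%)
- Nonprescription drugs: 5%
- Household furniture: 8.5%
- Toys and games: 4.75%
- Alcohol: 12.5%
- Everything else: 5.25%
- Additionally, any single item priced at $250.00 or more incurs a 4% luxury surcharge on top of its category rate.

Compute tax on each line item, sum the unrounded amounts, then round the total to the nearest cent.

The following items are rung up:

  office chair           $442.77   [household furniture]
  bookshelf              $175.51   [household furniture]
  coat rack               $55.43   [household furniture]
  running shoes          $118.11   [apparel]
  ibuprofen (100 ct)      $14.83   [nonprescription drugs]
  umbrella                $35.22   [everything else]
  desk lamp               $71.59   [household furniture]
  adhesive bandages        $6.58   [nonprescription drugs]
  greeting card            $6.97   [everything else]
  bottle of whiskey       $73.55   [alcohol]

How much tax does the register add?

Office chair $442.77: household furniture → 8.5% + 4% surcharge = 12.5% → $55.34625
Bookshelf $175.51: household furniture → 8.5% → $14.91835
Coat rack $55.43: household furniture → 8.5% → $4.71155
Running shoes $118.11: apparel → 0% → $0.00
Ibuprofen (100 ct) $14.83: nonprescription drugs → 5% → $0.7415
Umbrella $35.22: everything else → 5.25% → $1.84905
Desk lamp $71.59: household furniture → 8.5% → $6.08515
Adhesive bandages $6.58: nonprescription drugs → 5% → $0.329
Greeting card $6.97: everything else → 5.25% → $0.365925
Bottle of whiskey $73.55: alcohol → 12.5% → $9.19375
Unrounded tax sum = $93.540525 → $93.54

$93.54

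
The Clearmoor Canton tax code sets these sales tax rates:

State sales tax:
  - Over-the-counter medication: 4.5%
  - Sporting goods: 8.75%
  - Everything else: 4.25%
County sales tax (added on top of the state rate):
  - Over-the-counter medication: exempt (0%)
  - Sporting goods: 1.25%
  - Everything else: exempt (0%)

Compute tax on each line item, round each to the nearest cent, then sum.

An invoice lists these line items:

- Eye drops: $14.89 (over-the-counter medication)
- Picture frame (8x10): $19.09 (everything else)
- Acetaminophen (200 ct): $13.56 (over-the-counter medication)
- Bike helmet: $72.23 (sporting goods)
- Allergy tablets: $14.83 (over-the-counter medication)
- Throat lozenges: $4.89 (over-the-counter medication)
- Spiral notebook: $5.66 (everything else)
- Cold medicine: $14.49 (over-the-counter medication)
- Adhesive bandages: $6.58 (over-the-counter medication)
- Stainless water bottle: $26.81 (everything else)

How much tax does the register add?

$12.53

Eye drops $14.89: over-the-counter medication → 4.5% + 0% county = 4.5% → $0.67
Picture frame (8x10) $19.09: everything else → 4.25% + 0% county = 4.25% → $0.81
Acetaminophen (200 ct) $13.56: over-the-counter medication → 4.5% + 0% county = 4.5% → $0.61
Bike helmet $72.23: sporting goods → 8.75% + 1.25% county = 10% → $7.22
Allergy tablets $14.83: over-the-counter medication → 4.5% + 0% county = 4.5% → $0.67
Throat lozenges $4.89: over-the-counter medication → 4.5% + 0% county = 4.5% → $0.22
Spiral notebook $5.66: everything else → 4.25% + 0% county = 4.25% → $0.24
Cold medicine $14.49: over-the-counter medication → 4.5% + 0% county = 4.5% → $0.65
Adhesive bandages $6.58: over-the-counter medication → 4.5% + 0% county = 4.5% → $0.30
Stainless water bottle $26.81: everything else → 4.25% + 0% county = 4.25% → $1.14
Total tax = $0.67 + $0.81 + $0.61 + $7.22 + $0.67 + $0.22 + $0.24 + $0.65 + $0.30 + $1.14 = $12.53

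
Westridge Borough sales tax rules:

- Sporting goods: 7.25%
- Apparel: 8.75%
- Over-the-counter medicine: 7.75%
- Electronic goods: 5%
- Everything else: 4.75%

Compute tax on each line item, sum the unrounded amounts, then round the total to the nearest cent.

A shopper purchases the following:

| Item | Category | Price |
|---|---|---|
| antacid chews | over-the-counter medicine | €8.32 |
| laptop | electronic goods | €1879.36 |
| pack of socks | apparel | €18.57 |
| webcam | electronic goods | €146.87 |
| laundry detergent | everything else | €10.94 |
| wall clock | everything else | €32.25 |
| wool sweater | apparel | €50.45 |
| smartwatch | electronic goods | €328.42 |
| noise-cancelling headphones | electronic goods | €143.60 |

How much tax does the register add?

Antacid chews €8.32: over-the-counter medicine → 7.75% → €0.6448
Laptop €1879.36: electronic goods → 5% → €93.968
Pack of socks €18.57: apparel → 8.75% → €1.624875
Webcam €146.87: electronic goods → 5% → €7.3435
Laundry detergent €10.94: everything else → 4.75% → €0.51965
Wall clock €32.25: everything else → 4.75% → €1.531875
Wool sweater €50.45: apparel → 8.75% → €4.414375
Smartwatch €328.42: electronic goods → 5% → €16.421
Noise-cancelling headphones €143.60: electronic goods → 5% → €7.18
Unrounded tax sum = €133.648075 → €133.65

€133.65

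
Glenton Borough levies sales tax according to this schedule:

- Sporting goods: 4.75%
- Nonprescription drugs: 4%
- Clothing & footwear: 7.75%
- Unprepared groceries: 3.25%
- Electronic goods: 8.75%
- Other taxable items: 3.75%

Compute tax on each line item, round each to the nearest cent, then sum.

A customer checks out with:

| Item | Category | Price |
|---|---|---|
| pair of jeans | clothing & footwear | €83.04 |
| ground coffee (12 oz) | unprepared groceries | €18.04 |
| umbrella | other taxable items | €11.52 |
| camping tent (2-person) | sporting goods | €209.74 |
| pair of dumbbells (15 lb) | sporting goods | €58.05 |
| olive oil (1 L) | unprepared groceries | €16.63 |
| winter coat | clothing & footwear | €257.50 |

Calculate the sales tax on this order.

Pair of jeans €83.04: clothing & footwear → 7.75% → €6.44
Ground coffee (12 oz) €18.04: unprepared groceries → 3.25% → €0.59
Umbrella €11.52: other taxable items → 3.75% → €0.43
Camping tent (2-person) €209.74: sporting goods → 4.75% → €9.96
Pair of dumbbells (15 lb) €58.05: sporting goods → 4.75% → €2.76
Olive oil (1 L) €16.63: unprepared groceries → 3.25% → €0.54
Winter coat €257.50: clothing & footwear → 7.75% → €19.96
Total tax = €6.44 + €0.59 + €0.43 + €9.96 + €2.76 + €0.54 + €19.96 = €40.68

€40.68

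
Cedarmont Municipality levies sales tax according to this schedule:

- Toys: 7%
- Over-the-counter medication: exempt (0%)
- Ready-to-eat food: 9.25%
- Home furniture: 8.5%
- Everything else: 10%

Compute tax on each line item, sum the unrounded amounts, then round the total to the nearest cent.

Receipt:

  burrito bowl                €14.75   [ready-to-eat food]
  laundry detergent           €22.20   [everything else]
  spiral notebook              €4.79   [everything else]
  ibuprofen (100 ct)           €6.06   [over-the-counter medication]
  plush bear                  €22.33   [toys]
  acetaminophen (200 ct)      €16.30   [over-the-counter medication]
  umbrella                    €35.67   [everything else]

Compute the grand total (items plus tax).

Burrito bowl €14.75: ready-to-eat food → 9.25% → €1.364375
Laundry detergent €22.20: everything else → 10% → €2.22
Spiral notebook €4.79: everything else → 10% → €0.479
Ibuprofen (100 ct) €6.06: over-the-counter medication → 0% → €0.00
Plush bear €22.33: toys → 7% → €1.5631
Acetaminophen (200 ct) €16.30: over-the-counter medication → 0% → €0.00
Umbrella €35.67: everything else → 10% → €3.567
Subtotal = €122.10; unrounded tax = €9.193475 → €9.19; total due = €131.29

€131.29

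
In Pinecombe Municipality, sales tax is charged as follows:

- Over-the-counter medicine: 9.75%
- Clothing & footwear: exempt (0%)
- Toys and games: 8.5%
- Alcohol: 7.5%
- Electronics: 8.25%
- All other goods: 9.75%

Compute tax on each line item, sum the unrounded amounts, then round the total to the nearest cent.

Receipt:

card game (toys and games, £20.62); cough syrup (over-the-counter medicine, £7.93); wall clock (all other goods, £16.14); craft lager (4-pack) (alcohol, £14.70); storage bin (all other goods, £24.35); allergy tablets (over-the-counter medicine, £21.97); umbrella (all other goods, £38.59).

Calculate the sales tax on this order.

Card game £20.62: toys and games → 8.5% → £1.7527
Cough syrup £7.93: over-the-counter medicine → 9.75% → £0.773175
Wall clock £16.14: all other goods → 9.75% → £1.57365
Craft lager (4-pack) £14.70: alcohol → 7.5% → £1.1025
Storage bin £24.35: all other goods → 9.75% → £2.374125
Allergy tablets £21.97: over-the-counter medicine → 9.75% → £2.142075
Umbrella £38.59: all other goods → 9.75% → £3.762525
Unrounded tax sum = £13.48075 → £13.48

£13.48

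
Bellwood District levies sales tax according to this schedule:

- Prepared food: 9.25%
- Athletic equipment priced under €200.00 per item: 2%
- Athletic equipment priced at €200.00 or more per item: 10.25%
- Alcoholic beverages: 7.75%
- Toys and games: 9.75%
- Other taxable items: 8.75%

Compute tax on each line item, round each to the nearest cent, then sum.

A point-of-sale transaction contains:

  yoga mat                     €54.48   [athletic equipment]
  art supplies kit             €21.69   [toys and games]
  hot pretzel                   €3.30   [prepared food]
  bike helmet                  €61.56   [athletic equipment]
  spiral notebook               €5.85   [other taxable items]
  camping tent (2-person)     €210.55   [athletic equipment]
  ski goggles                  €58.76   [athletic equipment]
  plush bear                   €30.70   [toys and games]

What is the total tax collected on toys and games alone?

€5.10

Art supplies kit €21.69: toys and games → 9.75% → €2.11
Plush bear €30.70: toys and games → 9.75% → €2.99
Tax on toys and games = €2.11 + €2.99 = €5.10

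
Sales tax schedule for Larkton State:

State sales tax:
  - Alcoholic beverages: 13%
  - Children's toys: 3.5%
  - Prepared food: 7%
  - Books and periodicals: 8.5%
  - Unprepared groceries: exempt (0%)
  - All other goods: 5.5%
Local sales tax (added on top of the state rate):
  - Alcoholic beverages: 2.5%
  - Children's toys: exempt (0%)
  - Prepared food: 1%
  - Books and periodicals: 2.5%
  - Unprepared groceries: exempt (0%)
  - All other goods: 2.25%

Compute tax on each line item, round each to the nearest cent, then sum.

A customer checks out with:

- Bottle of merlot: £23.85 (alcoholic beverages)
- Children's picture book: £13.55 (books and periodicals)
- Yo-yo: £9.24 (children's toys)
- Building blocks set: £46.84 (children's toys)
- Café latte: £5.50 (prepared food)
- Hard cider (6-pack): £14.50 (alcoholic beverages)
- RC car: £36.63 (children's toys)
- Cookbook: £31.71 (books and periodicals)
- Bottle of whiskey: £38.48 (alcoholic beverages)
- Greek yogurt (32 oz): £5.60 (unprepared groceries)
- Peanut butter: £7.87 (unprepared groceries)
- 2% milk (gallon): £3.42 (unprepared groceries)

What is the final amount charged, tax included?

Bottle of merlot £23.85: alcoholic beverages → 13% + 2.5% local = 15.5% → £3.70
Children's picture book £13.55: books and periodicals → 8.5% + 2.5% local = 11% → £1.49
Yo-yo £9.24: children's toys → 3.5% + 0% local = 3.5% → £0.32
Building blocks set £46.84: children's toys → 3.5% + 0% local = 3.5% → £1.64
Café latte £5.50: prepared food → 7% + 1% local = 8% → £0.44
Hard cider (6-pack) £14.50: alcoholic beverages → 13% + 2.5% local = 15.5% → £2.25
RC car £36.63: children's toys → 3.5% + 0% local = 3.5% → £1.28
Cookbook £31.71: books and periodicals → 8.5% + 2.5% local = 11% → £3.49
Bottle of whiskey £38.48: alcoholic beverages → 13% + 2.5% local = 15.5% → £5.96
Greek yogurt (32 oz) £5.60: unprepared groceries → 0% + 0% local = 0% → £0.00
Peanut butter £7.87: unprepared groceries → 0% + 0% local = 0% → £0.00
2% milk (gallon) £3.42: unprepared groceries → 0% + 0% local = 0% → £0.00
Subtotal = £237.19; tax = £20.57; total due = £257.76

£257.76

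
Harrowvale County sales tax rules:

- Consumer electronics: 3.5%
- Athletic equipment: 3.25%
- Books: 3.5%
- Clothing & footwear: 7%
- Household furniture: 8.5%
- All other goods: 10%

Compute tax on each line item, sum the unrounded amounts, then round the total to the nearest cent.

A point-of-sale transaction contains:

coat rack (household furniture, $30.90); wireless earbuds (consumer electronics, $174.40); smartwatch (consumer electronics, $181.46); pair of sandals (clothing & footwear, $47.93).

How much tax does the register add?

Coat rack $30.90: household furniture → 8.5% → $2.6265
Wireless earbuds $174.40: consumer electronics → 3.5% → $6.104
Smartwatch $181.46: consumer electronics → 3.5% → $6.3511
Pair of sandals $47.93: clothing & footwear → 7% → $3.3551
Unrounded tax sum = $18.4367 → $18.44

$18.44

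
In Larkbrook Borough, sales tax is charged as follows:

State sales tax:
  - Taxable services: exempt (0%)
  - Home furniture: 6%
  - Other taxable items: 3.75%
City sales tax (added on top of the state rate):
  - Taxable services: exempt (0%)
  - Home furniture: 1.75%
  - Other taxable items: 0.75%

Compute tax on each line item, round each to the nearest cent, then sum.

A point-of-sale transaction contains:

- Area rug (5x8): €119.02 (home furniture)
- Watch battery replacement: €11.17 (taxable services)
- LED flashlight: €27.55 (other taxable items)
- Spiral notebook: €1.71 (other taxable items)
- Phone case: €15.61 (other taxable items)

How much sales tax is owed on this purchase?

€11.24

Area rug (5x8) €119.02: home furniture → 6% + 1.75% city = 7.75% → €9.22
Watch battery replacement €11.17: taxable services → 0% + 0% city = 0% → €0.00
LED flashlight €27.55: other taxable items → 3.75% + 0.75% city = 4.5% → €1.24
Spiral notebook €1.71: other taxable items → 3.75% + 0.75% city = 4.5% → €0.08
Phone case €15.61: other taxable items → 3.75% + 0.75% city = 4.5% → €0.70
Total tax = €9.22 + €1.24 + €0.08 + €0.70 = €11.24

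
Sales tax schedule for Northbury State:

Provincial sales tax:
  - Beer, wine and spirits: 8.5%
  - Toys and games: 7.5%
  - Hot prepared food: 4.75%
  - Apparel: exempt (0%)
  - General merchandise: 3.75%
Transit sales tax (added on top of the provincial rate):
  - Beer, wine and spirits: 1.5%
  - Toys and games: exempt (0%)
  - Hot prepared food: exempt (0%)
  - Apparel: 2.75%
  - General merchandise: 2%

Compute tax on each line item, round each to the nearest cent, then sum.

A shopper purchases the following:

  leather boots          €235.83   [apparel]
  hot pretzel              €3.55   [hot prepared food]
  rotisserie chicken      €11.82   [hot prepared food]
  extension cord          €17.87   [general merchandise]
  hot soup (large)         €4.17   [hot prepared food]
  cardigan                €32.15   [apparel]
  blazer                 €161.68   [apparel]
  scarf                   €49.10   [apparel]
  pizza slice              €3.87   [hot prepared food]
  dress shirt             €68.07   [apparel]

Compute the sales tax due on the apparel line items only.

€15.04

Leather boots €235.83: apparel → 0% + 2.75% transit = 2.75% → €6.49
Cardigan €32.15: apparel → 0% + 2.75% transit = 2.75% → €0.88
Blazer €161.68: apparel → 0% + 2.75% transit = 2.75% → €4.45
Scarf €49.10: apparel → 0% + 2.75% transit = 2.75% → €1.35
Dress shirt €68.07: apparel → 0% + 2.75% transit = 2.75% → €1.87
Tax on apparel = €6.49 + €0.88 + €4.45 + €1.35 + €1.87 = €15.04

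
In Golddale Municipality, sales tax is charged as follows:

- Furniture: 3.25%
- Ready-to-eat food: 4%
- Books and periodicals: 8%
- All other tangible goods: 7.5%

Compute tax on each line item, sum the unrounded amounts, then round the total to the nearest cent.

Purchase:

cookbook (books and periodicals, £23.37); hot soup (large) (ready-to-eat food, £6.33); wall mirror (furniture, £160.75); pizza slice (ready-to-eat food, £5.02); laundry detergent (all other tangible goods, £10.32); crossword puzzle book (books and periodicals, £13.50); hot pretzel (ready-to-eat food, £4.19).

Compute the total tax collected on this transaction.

£9.57

Cookbook £23.37: books and periodicals → 8% → £1.8696
Hot soup (large) £6.33: ready-to-eat food → 4% → £0.2532
Wall mirror £160.75: furniture → 3.25% → £5.224375
Pizza slice £5.02: ready-to-eat food → 4% → £0.2008
Laundry detergent £10.32: all other tangible goods → 7.5% → £0.774
Crossword puzzle book £13.50: books and periodicals → 8% → £1.08
Hot pretzel £4.19: ready-to-eat food → 4% → £0.1676
Unrounded tax sum = £9.569575 → £9.57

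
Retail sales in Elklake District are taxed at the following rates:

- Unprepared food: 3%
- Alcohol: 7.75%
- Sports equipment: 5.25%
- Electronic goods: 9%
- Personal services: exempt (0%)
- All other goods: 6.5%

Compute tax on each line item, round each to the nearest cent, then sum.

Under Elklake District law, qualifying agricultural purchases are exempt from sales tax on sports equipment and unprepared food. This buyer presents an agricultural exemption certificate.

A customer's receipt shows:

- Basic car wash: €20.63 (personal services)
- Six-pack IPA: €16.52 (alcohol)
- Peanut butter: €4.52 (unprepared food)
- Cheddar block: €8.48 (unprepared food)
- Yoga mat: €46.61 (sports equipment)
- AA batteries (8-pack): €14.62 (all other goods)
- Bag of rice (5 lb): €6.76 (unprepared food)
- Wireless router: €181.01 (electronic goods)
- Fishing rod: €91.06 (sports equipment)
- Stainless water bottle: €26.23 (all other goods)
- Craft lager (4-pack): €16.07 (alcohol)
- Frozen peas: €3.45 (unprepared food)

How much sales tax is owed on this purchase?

€21.47

Basic car wash €20.63: personal services → 0% → €0.00
Six-pack IPA €16.52: alcohol → 7.75% → €1.28
Peanut butter €4.52: unprepared food, buyer-exempt → 0% → €0.00
Cheddar block €8.48: unprepared food, buyer-exempt → 0% → €0.00
Yoga mat €46.61: sports equipment, buyer-exempt → 0% → €0.00
AA batteries (8-pack) €14.62: all other goods → 6.5% → €0.95
Bag of rice (5 lb) €6.76: unprepared food, buyer-exempt → 0% → €0.00
Wireless router €181.01: electronic goods → 9% → €16.29
Fishing rod €91.06: sports equipment, buyer-exempt → 0% → €0.00
Stainless water bottle €26.23: all other goods → 6.5% → €1.70
Craft lager (4-pack) €16.07: alcohol → 7.75% → €1.25
Frozen peas €3.45: unprepared food, buyer-exempt → 0% → €0.00
Total tax = €1.28 + €0.95 + €16.29 + €1.70 + €1.25 = €21.47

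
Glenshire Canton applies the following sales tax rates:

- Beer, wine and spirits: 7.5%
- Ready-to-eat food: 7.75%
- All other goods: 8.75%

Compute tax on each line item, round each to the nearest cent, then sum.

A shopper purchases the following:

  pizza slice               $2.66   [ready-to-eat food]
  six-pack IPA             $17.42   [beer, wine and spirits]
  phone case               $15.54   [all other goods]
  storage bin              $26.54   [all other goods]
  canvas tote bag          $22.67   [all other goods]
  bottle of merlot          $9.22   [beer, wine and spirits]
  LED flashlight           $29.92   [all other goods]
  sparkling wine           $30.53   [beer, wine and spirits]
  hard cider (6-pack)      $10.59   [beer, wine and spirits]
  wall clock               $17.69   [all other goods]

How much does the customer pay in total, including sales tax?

Pizza slice $2.66: ready-to-eat food → 7.75% → $0.21
Six-pack IPA $17.42: beer, wine and spirits → 7.5% → $1.31
Phone case $15.54: all other goods → 8.75% → $1.36
Storage bin $26.54: all other goods → 8.75% → $2.32
Canvas tote bag $22.67: all other goods → 8.75% → $1.98
Bottle of merlot $9.22: beer, wine and spirits → 7.5% → $0.69
LED flashlight $29.92: all other goods → 8.75% → $2.62
Sparkling wine $30.53: beer, wine and spirits → 7.5% → $2.29
Hard cider (6-pack) $10.59: beer, wine and spirits → 7.5% → $0.79
Wall clock $17.69: all other goods → 8.75% → $1.55
Subtotal = $182.78; tax = $15.12; total due = $197.90

$197.90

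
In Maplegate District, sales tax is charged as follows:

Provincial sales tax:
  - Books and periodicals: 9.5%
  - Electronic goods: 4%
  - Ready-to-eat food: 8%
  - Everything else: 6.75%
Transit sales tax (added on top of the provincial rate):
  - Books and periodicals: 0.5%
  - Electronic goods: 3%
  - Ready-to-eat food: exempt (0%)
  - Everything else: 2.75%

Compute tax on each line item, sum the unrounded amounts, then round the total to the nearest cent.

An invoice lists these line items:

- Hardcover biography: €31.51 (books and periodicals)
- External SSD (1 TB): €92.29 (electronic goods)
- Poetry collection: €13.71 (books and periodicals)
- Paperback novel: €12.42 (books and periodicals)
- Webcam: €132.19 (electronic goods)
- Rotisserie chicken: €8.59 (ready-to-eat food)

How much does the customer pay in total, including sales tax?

€312.87

Hardcover biography €31.51: books and periodicals → 9.5% + 0.5% transit = 10% → €3.151
External SSD (1 TB) €92.29: electronic goods → 4% + 3% transit = 7% → €6.4603
Poetry collection €13.71: books and periodicals → 9.5% + 0.5% transit = 10% → €1.371
Paperback novel €12.42: books and periodicals → 9.5% + 0.5% transit = 10% → €1.242
Webcam €132.19: electronic goods → 4% + 3% transit = 7% → €9.2533
Rotisserie chicken €8.59: ready-to-eat food → 8% + 0% transit = 8% → €0.6872
Subtotal = €290.71; unrounded tax = €22.1648 → €22.16; total due = €312.87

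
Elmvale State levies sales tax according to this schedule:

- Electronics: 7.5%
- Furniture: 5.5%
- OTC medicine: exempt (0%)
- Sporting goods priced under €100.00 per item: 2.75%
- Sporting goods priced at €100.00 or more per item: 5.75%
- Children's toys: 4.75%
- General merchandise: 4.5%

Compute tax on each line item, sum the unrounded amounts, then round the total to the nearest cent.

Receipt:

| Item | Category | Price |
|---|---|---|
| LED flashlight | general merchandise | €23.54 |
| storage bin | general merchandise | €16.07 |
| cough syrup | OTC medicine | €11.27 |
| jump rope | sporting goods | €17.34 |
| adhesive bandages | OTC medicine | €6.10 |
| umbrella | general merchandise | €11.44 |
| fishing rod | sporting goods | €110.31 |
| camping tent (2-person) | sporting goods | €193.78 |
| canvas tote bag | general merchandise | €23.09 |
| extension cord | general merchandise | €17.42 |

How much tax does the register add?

LED flashlight €23.54: general merchandise → 4.5% → €1.0593
Storage bin €16.07: general merchandise → 4.5% → €0.72315
Cough syrup €11.27: OTC medicine → 0% → €0.00
Jump rope €17.34: sporting goods, under €100.00 → 2.75% → €0.47685
Adhesive bandages €6.10: OTC medicine → 0% → €0.00
Umbrella €11.44: general merchandise → 4.5% → €0.5148
Fishing rod €110.31: sporting goods, €100.00 or more → 5.75% → €6.342825
Camping tent (2-person) €193.78: sporting goods, €100.00 or more → 5.75% → €11.14235
Canvas tote bag €23.09: general merchandise → 4.5% → €1.03905
Extension cord €17.42: general merchandise → 4.5% → €0.7839
Unrounded tax sum = €22.082225 → €22.08

€22.08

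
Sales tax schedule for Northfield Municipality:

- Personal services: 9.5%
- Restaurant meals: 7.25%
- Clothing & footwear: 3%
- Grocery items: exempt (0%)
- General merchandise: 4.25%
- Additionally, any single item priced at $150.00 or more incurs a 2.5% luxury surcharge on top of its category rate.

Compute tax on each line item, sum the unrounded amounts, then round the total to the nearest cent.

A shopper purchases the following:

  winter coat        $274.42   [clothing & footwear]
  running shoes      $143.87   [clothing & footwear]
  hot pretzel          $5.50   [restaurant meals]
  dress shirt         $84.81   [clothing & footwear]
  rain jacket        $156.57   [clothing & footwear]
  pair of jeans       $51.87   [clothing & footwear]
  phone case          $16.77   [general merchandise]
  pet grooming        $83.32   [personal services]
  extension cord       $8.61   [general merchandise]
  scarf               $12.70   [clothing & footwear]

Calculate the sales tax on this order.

Winter coat $274.42: clothing & footwear → 3% + 2.5% surcharge = 5.5% → $15.0931
Running shoes $143.87: clothing & footwear → 3% → $4.3161
Hot pretzel $5.50: restaurant meals → 7.25% → $0.39875
Dress shirt $84.81: clothing & footwear → 3% → $2.5443
Rain jacket $156.57: clothing & footwear → 3% + 2.5% surcharge = 5.5% → $8.61135
Pair of jeans $51.87: clothing & footwear → 3% → $1.5561
Phone case $16.77: general merchandise → 4.25% → $0.712725
Pet grooming $83.32: personal services → 9.5% → $7.9154
Extension cord $8.61: general merchandise → 4.25% → $0.365925
Scarf $12.70: clothing & footwear → 3% → $0.381
Unrounded tax sum = $41.89475 → $41.89

$41.89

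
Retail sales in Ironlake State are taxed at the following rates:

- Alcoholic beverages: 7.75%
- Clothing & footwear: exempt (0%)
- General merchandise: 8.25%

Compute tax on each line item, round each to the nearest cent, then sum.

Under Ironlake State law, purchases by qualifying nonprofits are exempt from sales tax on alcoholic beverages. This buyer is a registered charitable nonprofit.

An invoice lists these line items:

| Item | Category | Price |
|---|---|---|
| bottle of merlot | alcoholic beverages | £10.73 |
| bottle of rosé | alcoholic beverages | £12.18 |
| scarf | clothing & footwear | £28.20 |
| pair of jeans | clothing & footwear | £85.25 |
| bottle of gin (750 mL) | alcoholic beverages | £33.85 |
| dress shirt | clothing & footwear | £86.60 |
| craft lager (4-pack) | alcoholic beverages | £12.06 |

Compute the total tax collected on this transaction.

£0.00

Bottle of merlot £10.73: alcoholic beverages, buyer-exempt → 0% → £0.00
Bottle of rosé £12.18: alcoholic beverages, buyer-exempt → 0% → £0.00
Scarf £28.20: clothing & footwear → 0% → £0.00
Pair of jeans £85.25: clothing & footwear → 0% → £0.00
Bottle of gin (750 mL) £33.85: alcoholic beverages, buyer-exempt → 0% → £0.00
Dress shirt £86.60: clothing & footwear → 0% → £0.00
Craft lager (4-pack) £12.06: alcoholic beverages, buyer-exempt → 0% → £0.00
Total tax = £0.00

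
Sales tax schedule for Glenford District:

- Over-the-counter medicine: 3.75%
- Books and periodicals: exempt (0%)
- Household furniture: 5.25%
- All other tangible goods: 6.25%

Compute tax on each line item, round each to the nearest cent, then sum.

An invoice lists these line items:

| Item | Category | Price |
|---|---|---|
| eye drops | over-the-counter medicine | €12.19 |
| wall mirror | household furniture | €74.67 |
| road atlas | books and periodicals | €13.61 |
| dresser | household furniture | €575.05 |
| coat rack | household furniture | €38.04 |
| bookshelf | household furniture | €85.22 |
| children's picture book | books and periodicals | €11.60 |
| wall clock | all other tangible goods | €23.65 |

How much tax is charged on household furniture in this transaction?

Wall mirror €74.67: household furniture → 5.25% → €3.92
Dresser €575.05: household furniture → 5.25% → €30.19
Coat rack €38.04: household furniture → 5.25% → €2.00
Bookshelf €85.22: household furniture → 5.25% → €4.47
Tax on household furniture = €3.92 + €30.19 + €2.00 + €4.47 = €40.58

€40.58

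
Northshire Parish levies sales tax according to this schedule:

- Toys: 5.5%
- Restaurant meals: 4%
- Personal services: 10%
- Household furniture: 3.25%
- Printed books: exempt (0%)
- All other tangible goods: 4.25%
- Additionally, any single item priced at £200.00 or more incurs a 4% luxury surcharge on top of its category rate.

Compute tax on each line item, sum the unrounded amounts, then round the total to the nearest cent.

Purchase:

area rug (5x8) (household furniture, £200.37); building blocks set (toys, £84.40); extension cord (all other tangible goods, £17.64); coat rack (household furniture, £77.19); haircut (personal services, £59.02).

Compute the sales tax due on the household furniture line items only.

£17.04

Area rug (5x8) £200.37: household furniture → 3.25% + 4% surcharge = 7.25% → £14.526825
Coat rack £77.19: household furniture → 3.25% → £2.508675
Tax on household furniture: unrounded sum = £17.0355 → £17.04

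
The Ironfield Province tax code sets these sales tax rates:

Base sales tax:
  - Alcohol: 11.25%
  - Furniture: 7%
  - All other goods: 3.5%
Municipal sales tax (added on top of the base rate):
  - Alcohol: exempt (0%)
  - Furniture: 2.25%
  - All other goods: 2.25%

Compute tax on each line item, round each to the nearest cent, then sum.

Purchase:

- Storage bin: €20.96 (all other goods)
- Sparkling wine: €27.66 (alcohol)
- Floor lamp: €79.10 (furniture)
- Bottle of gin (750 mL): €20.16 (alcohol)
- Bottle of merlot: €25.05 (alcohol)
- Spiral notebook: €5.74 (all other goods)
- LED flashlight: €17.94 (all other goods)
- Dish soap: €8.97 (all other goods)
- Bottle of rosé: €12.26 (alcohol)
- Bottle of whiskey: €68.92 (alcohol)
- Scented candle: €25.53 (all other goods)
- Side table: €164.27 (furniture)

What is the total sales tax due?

Storage bin €20.96: all other goods → 3.5% + 2.25% municipal = 5.75% → €1.21
Sparkling wine €27.66: alcohol → 11.25% + 0% municipal = 11.25% → €3.11
Floor lamp €79.10: furniture → 7% + 2.25% municipal = 9.25% → €7.32
Bottle of gin (750 mL) €20.16: alcohol → 11.25% + 0% municipal = 11.25% → €2.27
Bottle of merlot €25.05: alcohol → 11.25% + 0% municipal = 11.25% → €2.82
Spiral notebook €5.74: all other goods → 3.5% + 2.25% municipal = 5.75% → €0.33
LED flashlight €17.94: all other goods → 3.5% + 2.25% municipal = 5.75% → €1.03
Dish soap €8.97: all other goods → 3.5% + 2.25% municipal = 5.75% → €0.52
Bottle of rosé €12.26: alcohol → 11.25% + 0% municipal = 11.25% → €1.38
Bottle of whiskey €68.92: alcohol → 11.25% + 0% municipal = 11.25% → €7.75
Scented candle €25.53: all other goods → 3.5% + 2.25% municipal = 5.75% → €1.47
Side table €164.27: furniture → 7% + 2.25% municipal = 9.25% → €15.19
Total tax = €1.21 + €3.11 + €7.32 + €2.27 + €2.82 + €0.33 + €1.03 + €0.52 + €1.38 + €7.75 + €1.47 + €15.19 = €44.40

€44.40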